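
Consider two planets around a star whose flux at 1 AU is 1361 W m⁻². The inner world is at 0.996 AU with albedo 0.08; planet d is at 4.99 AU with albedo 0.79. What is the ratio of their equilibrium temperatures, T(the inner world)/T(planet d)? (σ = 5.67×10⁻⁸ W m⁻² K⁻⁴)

T₁/T₂ ≈ 3.238

T_eq = [S₀(1−A)/(4σd²)]^(1/4), so T ∝ (1−A)^(1/4) / √d.
T₁ = [1361×0.92/(4×5.67×10⁻⁸×0.996²)]^(1/4) = 273.13 K.
T₂ = [1361×0.21/(4×5.67×10⁻⁸×4.99²)]^(1/4) = 84.34 K.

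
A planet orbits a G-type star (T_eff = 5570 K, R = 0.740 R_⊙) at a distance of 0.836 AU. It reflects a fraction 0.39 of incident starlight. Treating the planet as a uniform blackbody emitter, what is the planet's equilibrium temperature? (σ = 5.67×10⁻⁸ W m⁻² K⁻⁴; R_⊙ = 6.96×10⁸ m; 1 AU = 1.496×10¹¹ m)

R_⋆ = 0.740 × 6.96×10⁸ = 5.15×10⁸ m.
d = 0.836 AU = 1.25×10¹¹ m.
L = 4πR_⋆²σT_⋆⁴ = 4π(5.15×10⁸)² × 5.67×10⁻⁸ × (5570)⁴ = 1.82×10²⁶ W.
S = L/(4πd²) = 926 W m⁻².
Energy balance: absorbed = emitted ⇒ πR²·S(1−A) = 4πR²·σT_eq⁴, so T_eq⁴ = S(1−A)/(4σ).
T_eq = [926 × 0.61 / (4 × 5.67×10⁻⁸)]^(1/4) = (2.49×10⁹)^(1/4) = 223 K.

T_eq ≈ 223 K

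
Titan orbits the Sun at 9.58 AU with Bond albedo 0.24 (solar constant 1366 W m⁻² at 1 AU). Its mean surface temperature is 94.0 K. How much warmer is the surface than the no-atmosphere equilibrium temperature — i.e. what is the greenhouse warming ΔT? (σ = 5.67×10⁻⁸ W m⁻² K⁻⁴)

ΔT ≈ 10.0 K

S = 1366/9.58² = 14.88 W m⁻².
T_eq = [S(1−A)/(4σ)]^(1/4) = [14.88×0.76/(4×5.67×10⁻⁸)]^(1/4) = 84.0 K.
ΔT = T_surf − T_eq = 94 − 84.0.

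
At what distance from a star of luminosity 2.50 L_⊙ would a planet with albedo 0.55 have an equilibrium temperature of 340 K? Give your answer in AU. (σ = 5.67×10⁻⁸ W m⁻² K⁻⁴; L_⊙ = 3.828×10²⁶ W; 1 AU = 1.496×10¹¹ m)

d ≈ 0.711 AU

L = 2.50 × 3.828×10²⁶ = 9.57×10²⁶ W.
From T_eq⁴ = L(1−A)/(16πσd²): d = √[L(1−A)/(16πσT_eq⁴)].
d = √[9.57×10²⁶ × 0.45 / (16π × 5.67×10⁻⁸ × (340)⁴)] = 1.06×10¹¹ m = 0.711 AU.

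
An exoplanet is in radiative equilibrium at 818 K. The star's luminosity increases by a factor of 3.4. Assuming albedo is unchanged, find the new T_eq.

T_eq ∝ L^(1/4) · d^(−1/2).
T′ = 818 × 3.4^(1/4) = 1110 K.

T_eq ≈ 1110 K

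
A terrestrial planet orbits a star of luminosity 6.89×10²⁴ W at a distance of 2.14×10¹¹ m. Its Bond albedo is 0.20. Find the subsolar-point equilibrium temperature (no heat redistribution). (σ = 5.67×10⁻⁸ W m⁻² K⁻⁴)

T_ss ≈ 114 K

Flux: S = L/(4πd²) = 6.89×10²⁴/(4π×(2.14×10¹¹)²) = 12.0 W m⁻².
At the subsolar point the surface absorbs S(1−A) and emits σT⁴ per unit area — no factor of 4, since only the local patch is in balance.
T = [12.0 × 0.80 / 5.67×10⁻⁸]^(1/4) = (1.69×10⁸)^(1/4) = 114 K.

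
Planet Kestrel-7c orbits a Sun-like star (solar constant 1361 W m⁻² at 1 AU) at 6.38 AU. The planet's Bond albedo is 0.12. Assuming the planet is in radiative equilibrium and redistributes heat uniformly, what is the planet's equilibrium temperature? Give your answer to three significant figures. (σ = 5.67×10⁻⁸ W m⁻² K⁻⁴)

Flux at 6.38 AU: S = 1361/6.38² = 33.4 W m⁻².
Energy balance: absorbed = emitted ⇒ πR²·S(1−A) = 4πR²·σT_eq⁴, so T_eq⁴ = S(1−A)/(4σ).
T_eq = [33.4 × 0.88 / (4 × 5.67×10⁻⁸)]^(1/4) = (1.30×10⁸)^(1/4) = 107 K.

T_eq ≈ 107 K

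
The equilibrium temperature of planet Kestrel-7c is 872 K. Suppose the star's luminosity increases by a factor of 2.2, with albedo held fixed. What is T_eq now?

T_eq ∝ L^(1/4) · d^(−1/2).
T′ = 872 × 2.2^(1/4) = 1060 K.

T_eq ≈ 1060 K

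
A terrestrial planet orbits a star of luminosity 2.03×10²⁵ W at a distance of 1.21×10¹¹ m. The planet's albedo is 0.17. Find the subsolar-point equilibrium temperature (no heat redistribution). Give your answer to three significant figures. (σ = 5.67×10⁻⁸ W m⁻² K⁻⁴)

T_ss ≈ 200 K

Flux: S = L/(4πd²) = 2.03×10²⁵/(4π×(1.21×10¹¹)²) = 110 W m⁻².
At the subsolar point the surface absorbs S(1−A) and emits σT⁴ per unit area — no factor of 4, since only the local patch is in balance.
T = [110 × 0.83 / 5.67×10⁻⁸]^(1/4) = (1.62×10⁹)^(1/4) = 200 K.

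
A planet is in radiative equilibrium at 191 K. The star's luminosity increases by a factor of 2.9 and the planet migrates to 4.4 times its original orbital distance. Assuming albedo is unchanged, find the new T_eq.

T_eq ≈ 119 K

T_eq ∝ L^(1/4) · d^(−1/2).
T′ = 191 × 2.9^(1/4) / 4.4^(1/2) = 119 K.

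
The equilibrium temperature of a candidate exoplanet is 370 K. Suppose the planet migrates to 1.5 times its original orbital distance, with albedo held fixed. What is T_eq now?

T_eq ≈ 302 K

T_eq ∝ L^(1/4) · d^(−1/2).
T′ = 370 / 1.5^(1/2) = 302 K.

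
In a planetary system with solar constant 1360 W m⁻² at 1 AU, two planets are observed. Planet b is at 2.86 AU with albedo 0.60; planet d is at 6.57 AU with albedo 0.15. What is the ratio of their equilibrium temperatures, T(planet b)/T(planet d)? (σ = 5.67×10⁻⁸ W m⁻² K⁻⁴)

T₁/T₂ ≈ 1.255

T_eq = [S₀(1−A)/(4σd²)]^(1/4), so T ∝ (1−A)^(1/4) / √d.
T₁ = [1360×0.40/(4×5.67×10⁻⁸×2.86²)]^(1/4) = 130.86 K.
T₂ = [1360×0.85/(4×5.67×10⁻⁸×6.57²)]^(1/4) = 104.24 K.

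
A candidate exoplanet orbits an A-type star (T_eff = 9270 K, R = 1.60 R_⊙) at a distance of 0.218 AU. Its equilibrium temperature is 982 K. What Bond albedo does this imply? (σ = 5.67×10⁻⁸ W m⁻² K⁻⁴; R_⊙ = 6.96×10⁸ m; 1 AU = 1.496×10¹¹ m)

A ≈ 0.57

R_⋆ = 1.60 × 6.96×10⁸ = 1.11×10⁹ m.
d = 0.218 AU = 3.26×10¹⁰ m.
L = 4πR_⋆²σT_⋆⁴ = 4π(1.11×10⁹)² × 5.67×10⁻⁸ × (9270)⁴ = 6.52×10²⁷ W.
S = L/(4πd²) = 4.88×10⁵ W m⁻².
From T_eq⁴ = S(1−A)/(4σ): 1−A = 4σT_eq⁴/S.
1−A = 4 × 5.67×10⁻⁸ × (982)⁴ / 4.88×10⁵ = 0.432.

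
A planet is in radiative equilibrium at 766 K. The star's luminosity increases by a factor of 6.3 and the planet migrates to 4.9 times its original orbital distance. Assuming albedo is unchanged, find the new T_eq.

T_eq ∝ L^(1/4) · d^(−1/2).
T′ = 766 × 6.3^(1/4) / 4.9^(1/2) = 548 K.

T_eq ≈ 548 K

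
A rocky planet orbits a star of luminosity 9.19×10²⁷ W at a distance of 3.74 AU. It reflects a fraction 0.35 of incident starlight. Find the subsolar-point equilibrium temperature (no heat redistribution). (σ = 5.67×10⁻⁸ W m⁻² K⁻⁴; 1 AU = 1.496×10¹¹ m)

T_ss ≈ 405 K

d = 3.74 AU = 5.60×10¹¹ m.
Flux: S = L/(4πd²) = 9.19×10²⁷/(4π×(5.60×10¹¹)²) = 2340 W m⁻².
At the subsolar point the surface absorbs S(1−A) and emits σT⁴ per unit area — no factor of 4, since only the local patch is in balance.
T = [2340 × 0.65 / 5.67×10⁻⁸]^(1/4) = (2.68×10¹⁰)^(1/4) = 405 K.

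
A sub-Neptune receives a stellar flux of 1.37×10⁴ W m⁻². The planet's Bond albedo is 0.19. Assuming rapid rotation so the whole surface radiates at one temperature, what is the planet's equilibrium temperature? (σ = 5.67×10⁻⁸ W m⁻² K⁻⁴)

Energy balance: absorbed = emitted ⇒ πR²·S(1−A) = 4πR²·σT_eq⁴, so T_eq⁴ = S(1−A)/(4σ).
T_eq = [1.37×10⁴ × 0.81 / (4 × 5.67×10⁻⁸)]^(1/4) = (4.89×10¹⁰)^(1/4) = 470 K.

T_eq ≈ 470 K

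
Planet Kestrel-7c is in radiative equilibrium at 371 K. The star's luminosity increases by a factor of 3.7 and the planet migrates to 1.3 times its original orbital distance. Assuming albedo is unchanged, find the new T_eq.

T_eq ≈ 451 K

T_eq ∝ L^(1/4) · d^(−1/2).
T′ = 371 × 3.7^(1/4) / 1.3^(1/2) = 451 K.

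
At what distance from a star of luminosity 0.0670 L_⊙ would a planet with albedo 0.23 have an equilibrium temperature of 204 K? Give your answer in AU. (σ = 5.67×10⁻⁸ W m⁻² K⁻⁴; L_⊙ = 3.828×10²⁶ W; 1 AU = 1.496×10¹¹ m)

L = 0.0670 × 3.828×10²⁶ = 2.56×10²⁵ W.
From T_eq⁴ = L(1−A)/(16πσd²): d = √[L(1−A)/(16πσT_eq⁴)].
d = √[2.56×10²⁵ × 0.77 / (16π × 5.67×10⁻⁸ × (204)⁴)] = 6.33×10¹⁰ m = 0.423 AU.

d ≈ 0.423 AU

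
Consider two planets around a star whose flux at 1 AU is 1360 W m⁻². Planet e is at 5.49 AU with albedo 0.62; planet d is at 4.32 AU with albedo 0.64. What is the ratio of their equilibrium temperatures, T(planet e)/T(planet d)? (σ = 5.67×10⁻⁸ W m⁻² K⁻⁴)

T_eq = [S₀(1−A)/(4σd²)]^(1/4), so T ∝ (1−A)^(1/4) / √d.
T₁ = [1360×0.38/(4×5.67×10⁻⁸×5.49²)]^(1/4) = 93.25 K.
T₂ = [1360×0.36/(4×5.67×10⁻⁸×4.32²)]^(1/4) = 103.71 K.

T₁/T₂ ≈ 0.899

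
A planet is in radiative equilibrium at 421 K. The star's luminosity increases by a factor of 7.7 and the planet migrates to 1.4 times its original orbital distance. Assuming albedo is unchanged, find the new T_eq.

T_eq ∝ L^(1/4) · d^(−1/2).
T′ = 421 × 7.7^(1/4) / 1.4^(1/2) = 593 K.

T_eq ≈ 593 K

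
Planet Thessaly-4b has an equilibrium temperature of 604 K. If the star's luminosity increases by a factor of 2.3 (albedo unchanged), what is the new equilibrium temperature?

T_eq ≈ 744 K

T_eq ∝ L^(1/4) · d^(−1/2).
T′ = 604 × 2.3^(1/4) = 744 K.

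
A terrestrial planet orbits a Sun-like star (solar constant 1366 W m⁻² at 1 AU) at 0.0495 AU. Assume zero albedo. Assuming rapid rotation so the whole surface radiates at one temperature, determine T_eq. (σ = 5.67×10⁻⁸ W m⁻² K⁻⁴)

T_eq ≈ 1250 K

Flux at 0.0495 AU: S = 1366/0.0495² = 5.57×10⁵ W m⁻².
Energy balance: absorbed = emitted ⇒ πR²·S(1−A) = 4πR²·σT_eq⁴, so T_eq⁴ = S(1−A)/(4σ).
T_eq = [5.57×10⁵ × 1.00 / (4 × 5.67×10⁻⁸)]^(1/4) = (2.46×10¹²)^(1/4) = 1250 K.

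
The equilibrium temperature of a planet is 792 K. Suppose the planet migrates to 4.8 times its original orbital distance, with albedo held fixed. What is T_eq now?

T_eq ∝ L^(1/4) · d^(−1/2).
T′ = 792 / 4.8^(1/2) = 361 K.

T_eq ≈ 361 K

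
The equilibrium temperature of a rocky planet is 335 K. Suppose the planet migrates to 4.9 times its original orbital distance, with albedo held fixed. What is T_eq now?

T_eq ≈ 151 K

T_eq ∝ L^(1/4) · d^(−1/2).
T′ = 335 / 4.9^(1/2) = 151 K.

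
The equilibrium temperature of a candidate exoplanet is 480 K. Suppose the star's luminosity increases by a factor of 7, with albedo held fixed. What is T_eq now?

T_eq ∝ L^(1/4) · d^(−1/2).
T′ = 480 × 7^(1/4) = 781 K.

T_eq ≈ 781 K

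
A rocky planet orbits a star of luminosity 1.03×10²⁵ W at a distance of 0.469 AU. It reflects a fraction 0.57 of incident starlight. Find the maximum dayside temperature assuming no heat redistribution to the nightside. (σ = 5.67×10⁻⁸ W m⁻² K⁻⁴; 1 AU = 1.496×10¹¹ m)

d = 0.469 AU = 7.02×10¹⁰ m.
Flux: S = L/(4πd²) = 1.03×10²⁵/(4π×(7.02×10¹⁰)²) = 167 W m⁻².
With no redistribution each surface element balances locally: S(1−A) = σT⁴.
T = [167 × 0.43 / 5.67×10⁻⁸]^(1/4) = (1.26×10⁹)^(1/4) = 189 K.

T_ss ≈ 189 K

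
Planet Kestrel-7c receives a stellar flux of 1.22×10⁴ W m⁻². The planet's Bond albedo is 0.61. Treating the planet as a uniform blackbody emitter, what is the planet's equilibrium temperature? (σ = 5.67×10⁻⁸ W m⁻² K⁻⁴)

Energy balance: absorbed = emitted ⇒ πR²·S(1−A) = 4πR²·σT_eq⁴, so T_eq⁴ = S(1−A)/(4σ).
T_eq = [1.22×10⁴ × 0.39 / (4 × 5.67×10⁻⁸)]^(1/4) = (2.10×10¹⁰)^(1/4) = 381 K.

T_eq ≈ 381 K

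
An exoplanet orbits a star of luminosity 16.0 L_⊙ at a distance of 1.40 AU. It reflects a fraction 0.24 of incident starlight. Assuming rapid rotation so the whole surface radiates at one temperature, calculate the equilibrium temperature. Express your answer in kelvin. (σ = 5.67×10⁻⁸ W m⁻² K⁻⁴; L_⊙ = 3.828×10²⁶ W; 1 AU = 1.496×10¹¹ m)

T_eq ≈ 439 K

d = 1.40 AU = 2.09×10¹¹ m.
L = 16.0 × 3.828×10²⁶ = 6.12×10²⁷ W.
Flux: S = L/(4πd²) = 6.12×10²⁷/(4π×(2.09×10¹¹)²) = 1.11×10⁴ W m⁻².
Energy balance: absorbed = emitted ⇒ πR²·S(1−A) = 4πR²·σT_eq⁴, so T_eq⁴ = S(1−A)/(4σ).
T_eq = [1.11×10⁴ × 0.76 / (4 × 5.67×10⁻⁸)]^(1/4) = (3.72×10¹⁰)^(1/4) = 439 K.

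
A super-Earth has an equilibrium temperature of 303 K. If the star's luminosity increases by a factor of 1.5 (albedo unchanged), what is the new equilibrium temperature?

T_eq ∝ L^(1/4) · d^(−1/2).
T′ = 303 × 1.5^(1/4) = 335 K.

T_eq ≈ 335 K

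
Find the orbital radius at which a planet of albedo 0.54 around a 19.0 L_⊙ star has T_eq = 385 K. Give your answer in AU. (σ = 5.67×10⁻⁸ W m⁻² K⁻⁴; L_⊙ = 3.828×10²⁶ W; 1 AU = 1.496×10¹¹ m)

d ≈ 1.55 AU

L = 19.0 × 3.828×10²⁶ = 7.27×10²⁷ W.
From T_eq⁴ = L(1−A)/(16πσd²): d = √[L(1−A)/(16πσT_eq⁴)].
d = √[7.27×10²⁷ × 0.46 / (16π × 5.67×10⁻⁸ × (385)⁴)] = 2.31×10¹¹ m = 1.55 AU.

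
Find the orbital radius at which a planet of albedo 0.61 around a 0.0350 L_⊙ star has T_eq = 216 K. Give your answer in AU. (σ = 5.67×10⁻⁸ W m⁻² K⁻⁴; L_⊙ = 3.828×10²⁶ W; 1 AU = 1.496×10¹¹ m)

d ≈ 0.194 AU

L = 0.0350 × 3.828×10²⁶ = 1.34×10²⁵ W.
From T_eq⁴ = L(1−A)/(16πσd²): d = √[L(1−A)/(16πσT_eq⁴)].
d = √[1.34×10²⁵ × 0.39 / (16π × 5.67×10⁻⁸ × (216)⁴)] = 2.90×10¹⁰ m = 0.194 AU.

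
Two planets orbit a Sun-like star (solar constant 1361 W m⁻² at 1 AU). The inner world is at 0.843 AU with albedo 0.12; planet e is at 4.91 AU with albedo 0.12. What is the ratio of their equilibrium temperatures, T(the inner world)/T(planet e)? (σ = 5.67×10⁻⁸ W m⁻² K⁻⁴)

T_eq = [S₀(1−A)/(4σd²)]^(1/4), so T ∝ (1−A)^(1/4) / √d.
T₁ = [1361×0.88/(4×5.67×10⁻⁸×0.843²)]^(1/4) = 293.60 K.
T₂ = [1361×0.88/(4×5.67×10⁻⁸×4.91²)]^(1/4) = 121.66 K.

T₁/T₂ ≈ 2.413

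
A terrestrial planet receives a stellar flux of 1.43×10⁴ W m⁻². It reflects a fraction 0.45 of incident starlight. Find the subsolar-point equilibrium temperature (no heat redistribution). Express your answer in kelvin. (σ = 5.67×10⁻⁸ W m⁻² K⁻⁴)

T_ss ≈ 610 K

At the subsolar point the surface absorbs S(1−A) and emits σT⁴ per unit area — no factor of 4, since only the local patch is in balance.
T = [1.43×10⁴ × 0.55 / 5.67×10⁻⁸]^(1/4) = (1.39×10¹¹)^(1/4) = 610 K.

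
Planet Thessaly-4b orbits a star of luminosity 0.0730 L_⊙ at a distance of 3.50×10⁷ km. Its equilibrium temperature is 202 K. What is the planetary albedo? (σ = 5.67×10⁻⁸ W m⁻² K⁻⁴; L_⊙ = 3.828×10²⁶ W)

d = 3.50×10⁷ km = 3.50×10¹⁰ m.
L = 0.0730 × 3.828×10²⁶ = 2.79×10²⁵ W.
Flux: S = L/(4πd²) = 2.79×10²⁵/(4π×(3.50×10¹⁰)²) = 1820 W m⁻².
From T_eq⁴ = S(1−A)/(4σ): 1−A = 4σT_eq⁴/S.
1−A = 4 × 5.67×10⁻⁸ × (202)⁴ / 1820 = 0.208.

A ≈ 0.79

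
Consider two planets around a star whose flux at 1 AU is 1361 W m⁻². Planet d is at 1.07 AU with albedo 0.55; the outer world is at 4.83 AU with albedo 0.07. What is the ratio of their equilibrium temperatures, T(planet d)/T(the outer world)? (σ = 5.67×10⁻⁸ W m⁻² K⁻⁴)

T_eq = [S₀(1−A)/(4σd²)]^(1/4), so T ∝ (1−A)^(1/4) / √d.
T₁ = [1361×0.45/(4×5.67×10⁻⁸×1.07²)]^(1/4) = 220.38 K.
T₂ = [1361×0.93/(4×5.67×10⁻⁸×4.83²)]^(1/4) = 124.37 K.

T₁/T₂ ≈ 1.772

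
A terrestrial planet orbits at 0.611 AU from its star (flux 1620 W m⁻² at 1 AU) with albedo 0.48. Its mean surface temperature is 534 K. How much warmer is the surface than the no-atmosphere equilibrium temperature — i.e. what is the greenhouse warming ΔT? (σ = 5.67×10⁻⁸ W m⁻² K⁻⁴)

ΔT ≈ 218.2 K

S = 1620/0.611² = 4339 W m⁻².
T_eq = [S(1−A)/(4σ)]^(1/4) = [4339×0.52/(4×5.67×10⁻⁸)]^(1/4) = 315.8 K.
ΔT = T_surf − T_eq = 534 − 315.8.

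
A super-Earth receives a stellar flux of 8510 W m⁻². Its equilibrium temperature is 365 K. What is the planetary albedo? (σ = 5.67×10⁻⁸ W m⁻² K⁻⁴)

A ≈ 0.53

From T_eq⁴ = S(1−A)/(4σ): 1−A = 4σT_eq⁴/S.
1−A = 4 × 5.67×10⁻⁸ × (365)⁴ / 8510 = 0.473.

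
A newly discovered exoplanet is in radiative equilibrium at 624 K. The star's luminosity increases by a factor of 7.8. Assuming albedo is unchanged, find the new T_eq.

T_eq ≈ 1040 K

T_eq ∝ L^(1/4) · d^(−1/2).
T′ = 624 × 7.8^(1/4) = 1040 K.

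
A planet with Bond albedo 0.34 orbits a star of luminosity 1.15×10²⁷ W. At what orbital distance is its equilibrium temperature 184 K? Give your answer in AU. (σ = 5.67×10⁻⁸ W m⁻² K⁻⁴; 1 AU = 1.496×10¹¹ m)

d ≈ 3.22 AU

From T_eq⁴ = L(1−A)/(16πσd²): d = √[L(1−A)/(16πσT_eq⁴)].
d = √[1.15×10²⁷ × 0.66 / (16π × 5.67×10⁻⁸ × (184)⁴)] = 4.82×10¹¹ m = 3.22 AU.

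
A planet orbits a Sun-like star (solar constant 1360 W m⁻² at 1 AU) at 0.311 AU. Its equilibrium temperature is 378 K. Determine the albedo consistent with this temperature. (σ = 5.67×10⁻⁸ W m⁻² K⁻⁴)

Flux at 0.311 AU: S = 1360/0.311² = 1.41×10⁴ W m⁻².
From T_eq⁴ = S(1−A)/(4σ): 1−A = 4σT_eq⁴/S.
1−A = 4 × 5.67×10⁻⁸ × (378)⁴ / 1.41×10⁴ = 0.329.

A ≈ 0.67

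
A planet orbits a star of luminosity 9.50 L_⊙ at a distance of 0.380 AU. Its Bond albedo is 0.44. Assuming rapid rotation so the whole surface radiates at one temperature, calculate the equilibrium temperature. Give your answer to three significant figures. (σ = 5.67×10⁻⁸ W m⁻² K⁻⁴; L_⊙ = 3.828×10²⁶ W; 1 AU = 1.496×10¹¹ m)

T_eq ≈ 686 K

d = 0.380 AU = 5.68×10¹⁰ m.
L = 9.50 × 3.828×10²⁶ = 3.64×10²⁷ W.
Flux: S = L/(4πd²) = 3.64×10²⁷/(4π×(5.68×10¹⁰)²) = 8.95×10⁴ W m⁻².
Energy balance: absorbed = emitted ⇒ πR²·S(1−A) = 4πR²·σT_eq⁴, so T_eq⁴ = S(1−A)/(4σ).
T_eq = [8.95×10⁴ × 0.56 / (4 × 5.67×10⁻⁸)]^(1/4) = (2.21×10¹¹)^(1/4) = 686 K.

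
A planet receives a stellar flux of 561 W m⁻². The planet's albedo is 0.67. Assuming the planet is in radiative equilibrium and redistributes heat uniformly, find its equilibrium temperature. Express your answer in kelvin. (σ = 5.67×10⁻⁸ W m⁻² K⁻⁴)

Energy balance: absorbed = emitted ⇒ πR²·S(1−A) = 4πR²·σT_eq⁴, so T_eq⁴ = S(1−A)/(4σ).
T_eq = [561 × 0.33 / (4 × 5.67×10⁻⁸)]^(1/4) = (8.16×10⁸)^(1/4) = 169 K.

T_eq ≈ 169 K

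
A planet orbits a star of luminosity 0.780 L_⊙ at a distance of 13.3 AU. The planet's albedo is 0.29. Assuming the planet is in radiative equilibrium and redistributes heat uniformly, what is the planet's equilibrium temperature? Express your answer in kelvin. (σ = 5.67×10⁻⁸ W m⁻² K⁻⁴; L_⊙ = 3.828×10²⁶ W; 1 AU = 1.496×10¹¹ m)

T_eq ≈ 65.8 K

d = 13.3 AU = 1.99×10¹² m.
L = 0.780 × 3.828×10²⁶ = 2.99×10²⁶ W.
Flux: S = L/(4πd²) = 2.99×10²⁶/(4π×(1.99×10¹²)²) = 6.00 W m⁻².
Energy balance: absorbed = emitted ⇒ πR²·S(1−A) = 4πR²·σT_eq⁴, so T_eq⁴ = S(1−A)/(4σ).
T_eq = [6.00 × 0.71 / (4 × 5.67×10⁻⁸)]^(1/4) = (1.88×10⁷)^(1/4) = 65.8 K.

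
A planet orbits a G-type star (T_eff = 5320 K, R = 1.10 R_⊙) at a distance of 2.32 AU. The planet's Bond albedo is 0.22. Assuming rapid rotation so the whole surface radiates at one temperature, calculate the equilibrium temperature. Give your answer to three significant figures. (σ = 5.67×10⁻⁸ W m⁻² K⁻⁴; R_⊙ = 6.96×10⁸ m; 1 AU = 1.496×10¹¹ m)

R_⋆ = 1.10 × 6.96×10⁸ = 7.66×10⁸ m.
d = 2.32 AU = 3.47×10¹¹ m.
L = 4πR_⋆²σT_⋆⁴ = 4π(7.66×10⁸)² × 5.67×10⁻⁸ × (5320)⁴ = 3.35×10²⁶ W.
S = L/(4πd²) = 221 W m⁻².
Energy balance: absorbed = emitted ⇒ πR²·S(1−A) = 4πR²·σT_eq⁴, so T_eq⁴ = S(1−A)/(4σ).
T_eq = [221 × 0.78 / (4 × 5.67×10⁻⁸)]^(1/4) = (7.60×10⁸)^(1/4) = 166 K.

T_eq ≈ 166 K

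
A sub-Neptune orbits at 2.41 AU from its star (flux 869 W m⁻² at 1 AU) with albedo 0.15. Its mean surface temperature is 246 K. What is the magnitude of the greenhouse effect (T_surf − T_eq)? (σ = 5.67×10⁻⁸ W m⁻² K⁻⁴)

ΔT ≈ 92.1 K

S = 869/2.41² = 149.6 W m⁻².
T_eq = [S(1−A)/(4σ)]^(1/4) = [149.6×0.85/(4×5.67×10⁻⁸)]^(1/4) = 153.9 K.
ΔT = T_surf − T_eq = 246 − 153.9.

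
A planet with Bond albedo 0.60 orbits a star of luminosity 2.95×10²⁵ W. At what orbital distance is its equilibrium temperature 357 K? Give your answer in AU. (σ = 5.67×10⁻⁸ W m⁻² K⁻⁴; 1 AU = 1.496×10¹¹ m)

d ≈ 0.107 AU

From T_eq⁴ = L(1−A)/(16πσd²): d = √[L(1−A)/(16πσT_eq⁴)].
d = √[2.95×10²⁵ × 0.40 / (16π × 5.67×10⁻⁸ × (357)⁴)] = 1.60×10¹⁰ m = 0.107 AU.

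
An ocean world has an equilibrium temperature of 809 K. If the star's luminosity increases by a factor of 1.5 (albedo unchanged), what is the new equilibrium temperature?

T_eq ∝ L^(1/4) · d^(−1/2).
T′ = 809 × 1.5^(1/4) = 895 K.

T_eq ≈ 895 K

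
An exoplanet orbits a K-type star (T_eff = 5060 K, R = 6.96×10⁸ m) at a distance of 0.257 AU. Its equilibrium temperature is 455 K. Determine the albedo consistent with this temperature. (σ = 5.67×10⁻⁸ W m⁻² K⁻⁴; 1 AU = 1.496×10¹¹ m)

A ≈ 0.20

d = 0.257 AU = 3.84×10¹⁰ m.
L = 4πR_⋆²σT_⋆⁴ = 4π(6.96×10⁸)² × 5.67×10⁻⁸ × (5060)⁴ = 2.26×10²⁶ W.
S = L/(4πd²) = 1.22×10⁴ W m⁻².
From T_eq⁴ = S(1−A)/(4σ): 1−A = 4σT_eq⁴/S.
1−A = 4 × 5.67×10⁻⁸ × (455)⁴ / 1.22×10⁴ = 0.798.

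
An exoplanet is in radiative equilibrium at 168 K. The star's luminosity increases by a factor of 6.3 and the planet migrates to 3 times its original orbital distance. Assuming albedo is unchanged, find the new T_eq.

T_eq ≈ 154 K

T_eq ∝ L^(1/4) · d^(−1/2).
T′ = 168 × 6.3^(1/4) / 3^(1/2) = 154 K.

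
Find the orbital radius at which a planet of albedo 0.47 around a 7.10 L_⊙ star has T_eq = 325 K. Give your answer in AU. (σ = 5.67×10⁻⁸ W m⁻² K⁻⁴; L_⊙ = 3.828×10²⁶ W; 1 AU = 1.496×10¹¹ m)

L = 7.10 × 3.828×10²⁶ = 2.72×10²⁷ W.
From T_eq⁴ = L(1−A)/(16πσd²): d = √[L(1−A)/(16πσT_eq⁴)].
d = √[2.72×10²⁷ × 0.53 / (16π × 5.67×10⁻⁸ × (325)⁴)] = 2.13×10¹¹ m = 1.42 AU.

d ≈ 1.42 AU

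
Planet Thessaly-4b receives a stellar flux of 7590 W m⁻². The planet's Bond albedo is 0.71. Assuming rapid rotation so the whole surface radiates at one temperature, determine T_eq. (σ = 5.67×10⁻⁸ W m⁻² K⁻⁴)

T_eq ≈ 314 K

Energy balance: absorbed = emitted ⇒ πR²·S(1−A) = 4πR²·σT_eq⁴, so T_eq⁴ = S(1−A)/(4σ).
T_eq = [7590 × 0.29 / (4 × 5.67×10⁻⁸)]^(1/4) = (9.71×10⁹)^(1/4) = 314 K.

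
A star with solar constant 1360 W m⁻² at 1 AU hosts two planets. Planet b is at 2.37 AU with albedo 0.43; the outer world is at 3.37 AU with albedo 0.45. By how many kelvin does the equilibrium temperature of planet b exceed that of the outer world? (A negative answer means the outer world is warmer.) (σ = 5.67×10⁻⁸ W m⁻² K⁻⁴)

ΔT ≈ 26.5 K

T_eq = [S₀(1−A)/(4σd²)]^(1/4), so T ∝ (1−A)^(1/4) / √d.
T₁ = [1360×0.57/(4×5.67×10⁻⁸×2.37²)]^(1/4) = 157.06 K.
T₂ = [1360×0.55/(4×5.67×10⁻⁸×3.37²)]^(1/4) = 130.54 K.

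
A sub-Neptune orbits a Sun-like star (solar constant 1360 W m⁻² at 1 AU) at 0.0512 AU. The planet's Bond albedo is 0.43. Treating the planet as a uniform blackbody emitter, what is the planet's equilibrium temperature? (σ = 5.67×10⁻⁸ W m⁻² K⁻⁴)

Flux at 0.0512 AU: S = 1360/0.0512² = 5.19×10⁵ W m⁻².
Energy balance: absorbed = emitted ⇒ πR²·S(1−A) = 4πR²·σT_eq⁴, so T_eq⁴ = S(1−A)/(4σ).
T_eq = [5.19×10⁵ × 0.57 / (4 × 5.67×10⁻⁸)]^(1/4) = (1.30×10¹²)^(1/4) = 1070 K.

T_eq ≈ 1070 K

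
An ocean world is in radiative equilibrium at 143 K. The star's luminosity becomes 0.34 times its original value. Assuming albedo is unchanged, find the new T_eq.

T_eq ≈ 109 K

T_eq ∝ L^(1/4) · d^(−1/2).
T′ = 143 × 0.34^(1/4) = 109 K.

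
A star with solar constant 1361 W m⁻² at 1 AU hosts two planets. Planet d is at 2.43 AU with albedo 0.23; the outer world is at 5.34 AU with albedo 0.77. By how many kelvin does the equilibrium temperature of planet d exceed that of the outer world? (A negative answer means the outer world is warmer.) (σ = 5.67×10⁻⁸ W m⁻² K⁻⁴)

T_eq = [S₀(1−A)/(4σd²)]^(1/4), so T ∝ (1−A)^(1/4) / √d.
T₁ = [1361×0.77/(4×5.67×10⁻⁸×2.43²)]^(1/4) = 167.25 K.
T₂ = [1361×0.23/(4×5.67×10⁻⁸×5.34²)]^(1/4) = 83.41 K.

ΔT ≈ 83.8 K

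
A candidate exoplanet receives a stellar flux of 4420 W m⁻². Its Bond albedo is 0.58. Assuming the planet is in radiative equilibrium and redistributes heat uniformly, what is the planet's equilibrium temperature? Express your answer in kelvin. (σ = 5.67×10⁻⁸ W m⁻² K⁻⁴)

T_eq ≈ 301 K

Energy balance: absorbed = emitted ⇒ πR²·S(1−A) = 4πR²·σT_eq⁴, so T_eq⁴ = S(1−A)/(4σ).
T_eq = [4420 × 0.42 / (4 × 5.67×10⁻⁸)]^(1/4) = (8.19×10⁹)^(1/4) = 301 K.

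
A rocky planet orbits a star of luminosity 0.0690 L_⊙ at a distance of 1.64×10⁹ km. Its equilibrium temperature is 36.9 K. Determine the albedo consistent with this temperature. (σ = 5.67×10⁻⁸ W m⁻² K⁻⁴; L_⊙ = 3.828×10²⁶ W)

A ≈ 0.46

d = 1.64×10⁹ km = 1.64×10¹² m.
L = 0.0690 × 3.828×10²⁶ = 2.64×10²⁵ W.
Flux: S = L/(4πd²) = 2.64×10²⁵/(4π×(1.64×10¹²)²) = 0.781 W m⁻².
From T_eq⁴ = S(1−A)/(4σ): 1−A = 4σT_eq⁴/S.
1−A = 4 × 5.67×10⁻⁸ × (36.9)⁴ / 0.781 = 0.538.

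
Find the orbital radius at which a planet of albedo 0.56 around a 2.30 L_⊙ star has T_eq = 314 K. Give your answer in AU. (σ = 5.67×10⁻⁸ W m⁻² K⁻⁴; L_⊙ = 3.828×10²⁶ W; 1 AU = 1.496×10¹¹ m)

L = 2.30 × 3.828×10²⁶ = 8.80×10²⁶ W.
From T_eq⁴ = L(1−A)/(16πσd²): d = √[L(1−A)/(16πσT_eq⁴)].
d = √[8.80×10²⁶ × 0.44 / (16π × 5.67×10⁻⁸ × (314)⁴)] = 1.18×10¹¹ m = 0.790 AU.

d ≈ 0.790 AU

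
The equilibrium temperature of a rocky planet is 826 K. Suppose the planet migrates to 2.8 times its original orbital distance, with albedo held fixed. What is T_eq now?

T_eq ∝ L^(1/4) · d^(−1/2).
T′ = 826 / 2.8^(1/2) = 494 K.

T_eq ≈ 494 K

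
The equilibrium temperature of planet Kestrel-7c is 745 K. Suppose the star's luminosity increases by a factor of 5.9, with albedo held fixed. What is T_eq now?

T_eq ≈ 1160 K

T_eq ∝ L^(1/4) · d^(−1/2).
T′ = 745 × 5.9^(1/4) = 1160 K.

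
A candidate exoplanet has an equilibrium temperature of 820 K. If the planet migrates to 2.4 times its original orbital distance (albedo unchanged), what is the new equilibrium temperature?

T_eq ≈ 529 K

T_eq ∝ L^(1/4) · d^(−1/2).
T′ = 820 / 2.4^(1/2) = 529 K.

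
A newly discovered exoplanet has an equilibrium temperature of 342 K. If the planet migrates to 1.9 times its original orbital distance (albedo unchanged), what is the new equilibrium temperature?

T_eq ≈ 248 K

T_eq ∝ L^(1/4) · d^(−1/2).
T′ = 342 / 1.9^(1/2) = 248 K.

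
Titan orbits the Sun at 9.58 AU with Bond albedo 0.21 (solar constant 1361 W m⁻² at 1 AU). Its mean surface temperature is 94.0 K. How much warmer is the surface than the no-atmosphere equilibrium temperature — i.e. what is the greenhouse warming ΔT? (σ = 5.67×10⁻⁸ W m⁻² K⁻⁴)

S = 1361/9.58² = 14.83 W m⁻².
T_eq = [S(1−A)/(4σ)]^(1/4) = [14.83×0.79/(4×5.67×10⁻⁸)]^(1/4) = 84.8 K.
ΔT = T_surf − T_eq = 94 − 84.8.

ΔT ≈ 9.2 K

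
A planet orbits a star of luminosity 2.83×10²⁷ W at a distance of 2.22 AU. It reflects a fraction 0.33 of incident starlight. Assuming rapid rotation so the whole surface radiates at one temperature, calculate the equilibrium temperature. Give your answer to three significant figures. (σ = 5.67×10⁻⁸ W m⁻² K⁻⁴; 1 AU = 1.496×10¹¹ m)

d = 2.22 AU = 3.32×10¹¹ m.
Flux: S = L/(4πd²) = 2.83×10²⁷/(4π×(3.32×10¹¹)²) = 2040 W m⁻².
Energy balance: absorbed = emitted ⇒ πR²·S(1−A) = 4πR²·σT_eq⁴, so T_eq⁴ = S(1−A)/(4σ).
T_eq = [2040 × 0.67 / (4 × 5.67×10⁻⁸)]^(1/4) = (6.03×10⁹)^(1/4) = 279 K.

T_eq ≈ 279 K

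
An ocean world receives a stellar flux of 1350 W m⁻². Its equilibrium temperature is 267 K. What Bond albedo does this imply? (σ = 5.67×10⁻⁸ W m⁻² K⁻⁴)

From T_eq⁴ = S(1−A)/(4σ): 1−A = 4σT_eq⁴/S.
1−A = 4 × 5.67×10⁻⁸ × (267)⁴ / 1350 = 0.854.

A ≈ 0.15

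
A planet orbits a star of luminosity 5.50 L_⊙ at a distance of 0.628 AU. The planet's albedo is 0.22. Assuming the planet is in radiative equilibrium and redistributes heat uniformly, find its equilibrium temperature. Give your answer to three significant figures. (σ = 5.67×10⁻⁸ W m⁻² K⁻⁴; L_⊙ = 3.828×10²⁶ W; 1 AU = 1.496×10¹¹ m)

d = 0.628 AU = 9.39×10¹⁰ m.
L = 5.50 × 3.828×10²⁶ = 2.11×10²⁷ W.
Flux: S = L/(4πd²) = 2.11×10²⁷/(4π×(9.39×10¹⁰)²) = 1.90×10⁴ W m⁻².
Energy balance: absorbed = emitted ⇒ πR²·S(1−A) = 4πR²·σT_eq⁴, so T_eq⁴ = S(1−A)/(4σ).
T_eq = [1.90×10⁴ × 0.78 / (4 × 5.67×10⁻⁸)]^(1/4) = (6.53×10¹⁰)^(1/4) = 505 K.

T_eq ≈ 505 K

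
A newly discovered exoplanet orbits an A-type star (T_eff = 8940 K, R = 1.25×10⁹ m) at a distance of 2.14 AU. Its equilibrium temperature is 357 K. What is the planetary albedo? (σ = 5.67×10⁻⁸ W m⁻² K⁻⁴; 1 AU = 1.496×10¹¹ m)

A ≈ 0.33

d = 2.14 AU = 3.20×10¹¹ m.
L = 4πR_⋆²σT_⋆⁴ = 4π(1.25×10⁹)² × 5.67×10⁻⁸ × (8940)⁴ = 7.11×10²⁷ W.
S = L/(4πd²) = 5520 W m⁻².
From T_eq⁴ = S(1−A)/(4σ): 1−A = 4σT_eq⁴/S.
1−A = 4 × 5.67×10⁻⁸ × (357)⁴ / 5520 = 0.667.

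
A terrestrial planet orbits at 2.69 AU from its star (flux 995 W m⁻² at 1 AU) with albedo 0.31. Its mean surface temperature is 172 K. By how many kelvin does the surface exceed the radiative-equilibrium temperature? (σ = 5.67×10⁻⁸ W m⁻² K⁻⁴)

S = 995/2.69² = 137.5 W m⁻².
T_eq = [S(1−A)/(4σ)]^(1/4) = [137.5×0.69/(4×5.67×10⁻⁸)]^(1/4) = 143.0 K.
ΔT = T_surf − T_eq = 172 − 143.0.

ΔT ≈ 29.0 K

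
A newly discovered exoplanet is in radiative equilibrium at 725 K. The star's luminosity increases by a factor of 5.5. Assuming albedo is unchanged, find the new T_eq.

T_eq ∝ L^(1/4) · d^(−1/2).
T′ = 725 × 5.5^(1/4) = 1110 K.

T_eq ≈ 1110 K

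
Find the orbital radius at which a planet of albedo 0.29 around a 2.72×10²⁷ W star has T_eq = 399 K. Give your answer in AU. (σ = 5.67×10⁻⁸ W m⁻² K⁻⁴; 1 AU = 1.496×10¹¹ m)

From T_eq⁴ = L(1−A)/(16πσd²): d = √[L(1−A)/(16πσT_eq⁴)].
d = √[2.72×10²⁷ × 0.71 / (16π × 5.67×10⁻⁸ × (399)⁴)] = 1.64×10¹¹ m = 1.09 AU.

d ≈ 1.09 AU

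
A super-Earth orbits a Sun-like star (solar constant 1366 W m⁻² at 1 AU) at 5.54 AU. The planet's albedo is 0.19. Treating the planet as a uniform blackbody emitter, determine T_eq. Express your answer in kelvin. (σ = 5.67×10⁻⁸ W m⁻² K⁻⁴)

Flux at 5.54 AU: S = 1366/5.54² = 44.5 W m⁻².
Energy balance: absorbed = emitted ⇒ πR²·S(1−A) = 4πR²·σT_eq⁴, so T_eq⁴ = S(1−A)/(4σ).
T_eq = [44.5 × 0.81 / (4 × 5.67×10⁻⁸)]^(1/4) = (1.59×10⁸)^(1/4) = 112 K.

T_eq ≈ 112 K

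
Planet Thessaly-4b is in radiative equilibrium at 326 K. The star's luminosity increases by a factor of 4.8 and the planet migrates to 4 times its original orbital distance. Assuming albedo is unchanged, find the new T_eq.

T_eq ≈ 241 K

T_eq ∝ L^(1/4) · d^(−1/2).
T′ = 326 × 4.8^(1/4) / 4^(1/2) = 241 K.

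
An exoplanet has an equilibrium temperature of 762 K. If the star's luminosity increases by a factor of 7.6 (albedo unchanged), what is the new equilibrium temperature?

T_eq ≈ 1270 K

T_eq ∝ L^(1/4) · d^(−1/2).
T′ = 762 × 7.6^(1/4) = 1270 K.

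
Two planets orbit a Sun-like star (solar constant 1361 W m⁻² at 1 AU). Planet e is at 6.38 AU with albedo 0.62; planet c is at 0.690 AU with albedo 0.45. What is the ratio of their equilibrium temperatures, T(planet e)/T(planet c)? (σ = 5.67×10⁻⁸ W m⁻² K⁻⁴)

T₁/T₂ ≈ 0.300

T_eq = [S₀(1−A)/(4σd²)]^(1/4), so T ∝ (1−A)^(1/4) / √d.
T₁ = [1361×0.38/(4×5.67×10⁻⁸×6.38²)]^(1/4) = 86.51 K.
T₂ = [1361×0.55/(4×5.67×10⁻⁸×0.690²)]^(1/4) = 288.55 K.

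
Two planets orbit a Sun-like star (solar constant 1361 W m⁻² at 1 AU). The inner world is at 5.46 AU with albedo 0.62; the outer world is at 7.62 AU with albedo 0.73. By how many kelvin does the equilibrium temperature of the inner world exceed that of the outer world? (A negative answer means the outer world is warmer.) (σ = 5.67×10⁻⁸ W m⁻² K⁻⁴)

T_eq = [S₀(1−A)/(4σd²)]^(1/4), so T ∝ (1−A)^(1/4) / √d.
T₁ = [1361×0.38/(4×5.67×10⁻⁸×5.46²)]^(1/4) = 93.52 K.
T₂ = [1361×0.27/(4×5.67×10⁻⁸×7.62²)]^(1/4) = 72.68 K.

ΔT ≈ 20.8 K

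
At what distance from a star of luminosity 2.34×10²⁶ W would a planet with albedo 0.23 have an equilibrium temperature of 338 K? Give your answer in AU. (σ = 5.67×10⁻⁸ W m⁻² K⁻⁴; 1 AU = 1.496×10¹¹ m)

From T_eq⁴ = L(1−A)/(16πσd²): d = √[L(1−A)/(16πσT_eq⁴)].
d = √[2.34×10²⁶ × 0.77 / (16π × 5.67×10⁻⁸ × (338)⁴)] = 6.96×10¹⁰ m = 0.465 AU.

d ≈ 0.465 AU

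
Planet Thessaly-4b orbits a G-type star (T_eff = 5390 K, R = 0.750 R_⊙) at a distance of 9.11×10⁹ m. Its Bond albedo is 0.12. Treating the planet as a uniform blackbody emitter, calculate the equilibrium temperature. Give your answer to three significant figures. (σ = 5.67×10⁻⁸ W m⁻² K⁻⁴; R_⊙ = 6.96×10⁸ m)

R_⋆ = 0.750 × 6.96×10⁸ = 5.22×10⁸ m.
L = 4πR_⋆²σT_⋆⁴ = 4π(5.22×10⁸)² × 5.67×10⁻⁸ × (5390)⁴ = 1.64×10²⁶ W.
S = L/(4πd²) = 1.57×10⁵ W m⁻².
Energy balance: absorbed = emitted ⇒ πR²·S(1−A) = 4πR²·σT_eq⁴, so T_eq⁴ = S(1−A)/(4σ).
T_eq = [1.57×10⁵ × 0.88 / (4 × 5.67×10⁻⁸)]^(1/4) = (6.10×10¹¹)^(1/4) = 884 K.

T_eq ≈ 884 K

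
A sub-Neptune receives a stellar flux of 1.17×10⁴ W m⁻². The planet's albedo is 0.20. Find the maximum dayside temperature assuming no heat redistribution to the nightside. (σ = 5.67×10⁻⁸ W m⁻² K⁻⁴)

With no redistribution each surface element balances locally: S(1−A) = σT⁴.
T = [1.17×10⁴ × 0.80 / 5.67×10⁻⁸]^(1/4) = (1.65×10¹¹)^(1/4) = 637 K.

T_ss ≈ 637 K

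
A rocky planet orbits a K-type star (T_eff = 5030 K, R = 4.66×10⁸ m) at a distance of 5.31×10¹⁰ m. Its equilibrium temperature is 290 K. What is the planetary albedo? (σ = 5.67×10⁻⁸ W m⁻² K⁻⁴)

L = 4πR_⋆²σT_⋆⁴ = 4π(4.66×10⁸)² × 5.67×10⁻⁸ × (5030)⁴ = 9.90×10²⁵ W.
S = L/(4πd²) = 2800 W m⁻².
From T_eq⁴ = S(1−A)/(4σ): 1−A = 4σT_eq⁴/S.
1−A = 4 × 5.67×10⁻⁸ × (290)⁴ / 2800 = 0.574.

A ≈ 0.43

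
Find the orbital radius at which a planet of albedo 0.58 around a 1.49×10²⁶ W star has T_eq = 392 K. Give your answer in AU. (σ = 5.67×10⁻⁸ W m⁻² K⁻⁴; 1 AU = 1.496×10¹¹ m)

d ≈ 0.204 AU

From T_eq⁴ = L(1−A)/(16πσd²): d = √[L(1−A)/(16πσT_eq⁴)].
d = √[1.49×10²⁶ × 0.42 / (16π × 5.67×10⁻⁸ × (392)⁴)] = 3.05×10¹⁰ m = 0.204 AU.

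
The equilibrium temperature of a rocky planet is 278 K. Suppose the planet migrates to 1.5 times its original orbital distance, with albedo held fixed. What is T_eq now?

T_eq ≈ 227 K

T_eq ∝ L^(1/4) · d^(−1/2).
T′ = 278 / 1.5^(1/2) = 227 K.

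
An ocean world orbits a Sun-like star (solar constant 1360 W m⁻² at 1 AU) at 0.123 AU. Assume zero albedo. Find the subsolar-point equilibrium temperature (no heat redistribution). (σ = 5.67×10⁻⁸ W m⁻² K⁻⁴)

Flux at 0.123 AU: S = 1360/0.123² = 8.99×10⁴ W m⁻².
At the subsolar point the surface absorbs S(1−A) and emits σT⁴ per unit area — no factor of 4, since only the local patch is in balance.
T = [8.99×10⁴ × 1.00 / 5.67×10⁻⁸]^(1/4) = (1.59×10¹²)^(1/4) = 1120 K.

T_ss ≈ 1120 K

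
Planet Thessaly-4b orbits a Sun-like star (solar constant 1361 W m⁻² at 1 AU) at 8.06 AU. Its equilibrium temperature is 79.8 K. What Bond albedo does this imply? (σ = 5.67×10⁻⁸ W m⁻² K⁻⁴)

Flux at 8.06 AU: S = 1361/8.06² = 21.0 W m⁻².
From T_eq⁴ = S(1−A)/(4σ): 1−A = 4σT_eq⁴/S.
1−A = 4 × 5.67×10⁻⁸ × (79.8)⁴ / 21.0 = 0.439.

A ≈ 0.56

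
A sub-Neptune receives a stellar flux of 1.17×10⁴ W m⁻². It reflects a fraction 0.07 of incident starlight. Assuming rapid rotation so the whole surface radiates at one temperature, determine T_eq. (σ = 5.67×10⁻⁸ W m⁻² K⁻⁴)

Energy balance: absorbed = emitted ⇒ πR²·S(1−A) = 4πR²·σT_eq⁴, so T_eq⁴ = S(1−A)/(4σ).
T_eq = [1.17×10⁴ × 0.93 / (4 × 5.67×10⁻⁸)]^(1/4) = (4.80×10¹⁰)^(1/4) = 468 K.

T_eq ≈ 468 K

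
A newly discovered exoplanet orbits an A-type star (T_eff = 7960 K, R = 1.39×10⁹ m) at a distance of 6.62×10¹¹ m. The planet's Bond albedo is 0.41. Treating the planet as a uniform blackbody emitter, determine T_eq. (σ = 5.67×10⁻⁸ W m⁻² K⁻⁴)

L = 4πR_⋆²σT_⋆⁴ = 4π(1.39×10⁹)² × 5.67×10⁻⁸ × (7960)⁴ = 5.53×10²⁷ W.
S = L/(4πd²) = 1000 W m⁻².
Energy balance: absorbed = emitted ⇒ πR²·S(1−A) = 4πR²·σT_eq⁴, so T_eq⁴ = S(1−A)/(4σ).
T_eq = [1000 × 0.59 / (4 × 5.67×10⁻⁸)]^(1/4) = (2.61×10⁹)^(1/4) = 226 K.

T_eq ≈ 226 K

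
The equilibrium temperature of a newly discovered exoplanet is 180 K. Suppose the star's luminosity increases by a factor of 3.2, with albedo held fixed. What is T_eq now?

T_eq ≈ 241 K

T_eq ∝ L^(1/4) · d^(−1/2).
T′ = 180 × 3.2^(1/4) = 241 K.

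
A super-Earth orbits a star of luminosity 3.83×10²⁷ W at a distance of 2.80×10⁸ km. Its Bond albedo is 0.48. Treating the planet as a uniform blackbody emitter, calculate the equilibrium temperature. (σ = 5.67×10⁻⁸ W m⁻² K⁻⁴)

T_eq ≈ 307 K

d = 2.80×10⁸ km = 2.80×10¹¹ m.
Flux: S = L/(4πd²) = 3.83×10²⁷/(4π×(2.80×10¹¹)²) = 3890 W m⁻².
Energy balance: absorbed = emitted ⇒ πR²·S(1−A) = 4πR²·σT_eq⁴, so T_eq⁴ = S(1−A)/(4σ).
T_eq = [3890 × 0.52 / (4 × 5.67×10⁻⁸)]^(1/4) = (8.91×10⁹)^(1/4) = 307 K.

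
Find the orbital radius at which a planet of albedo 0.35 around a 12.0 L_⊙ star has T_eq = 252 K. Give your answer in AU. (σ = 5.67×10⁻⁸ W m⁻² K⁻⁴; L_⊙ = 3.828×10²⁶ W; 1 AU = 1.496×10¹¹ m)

d ≈ 3.41 AU

L = 12.0 × 3.828×10²⁶ = 4.59×10²⁷ W.
From T_eq⁴ = L(1−A)/(16πσd²): d = √[L(1−A)/(16πσT_eq⁴)].
d = √[4.59×10²⁷ × 0.65 / (16π × 5.67×10⁻⁸ × (252)⁴)] = 5.10×10¹¹ m = 3.41 AU.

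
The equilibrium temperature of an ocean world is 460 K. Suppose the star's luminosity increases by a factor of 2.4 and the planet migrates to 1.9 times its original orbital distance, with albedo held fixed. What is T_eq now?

T_eq ∝ L^(1/4) · d^(−1/2).
T′ = 460 × 2.4^(1/4) / 1.9^(1/2) = 415 K.

T_eq ≈ 415 K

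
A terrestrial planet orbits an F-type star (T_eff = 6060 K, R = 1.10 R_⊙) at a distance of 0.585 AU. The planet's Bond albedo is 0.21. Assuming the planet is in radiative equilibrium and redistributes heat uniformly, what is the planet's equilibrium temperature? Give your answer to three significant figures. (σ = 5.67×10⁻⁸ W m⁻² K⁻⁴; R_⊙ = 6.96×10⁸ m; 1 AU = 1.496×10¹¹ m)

T_eq ≈ 378 K

R_⋆ = 1.10 × 6.96×10⁸ = 7.66×10⁸ m.
d = 0.585 AU = 8.75×10¹⁰ m.
L = 4πR_⋆²σT_⋆⁴ = 4π(7.66×10⁸)² × 5.67×10⁻⁸ × (6060)⁴ = 5.63×10²⁶ W.
S = L/(4πd²) = 5850 W m⁻².
Energy balance: absorbed = emitted ⇒ πR²·S(1−A) = 4πR²·σT_eq⁴, so T_eq⁴ = S(1−A)/(4σ).
T_eq = [5850 × 0.79 / (4 × 5.67×10⁻⁸)]^(1/4) = (2.04×10¹⁰)^(1/4) = 378 K.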